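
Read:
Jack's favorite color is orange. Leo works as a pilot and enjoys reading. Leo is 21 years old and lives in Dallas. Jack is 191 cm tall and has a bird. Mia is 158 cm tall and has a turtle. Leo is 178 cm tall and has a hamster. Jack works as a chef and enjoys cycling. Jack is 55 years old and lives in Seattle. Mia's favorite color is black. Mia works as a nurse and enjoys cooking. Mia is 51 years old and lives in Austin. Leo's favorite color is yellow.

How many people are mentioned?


People: Jack, Mia, Leo. Count = 3

3


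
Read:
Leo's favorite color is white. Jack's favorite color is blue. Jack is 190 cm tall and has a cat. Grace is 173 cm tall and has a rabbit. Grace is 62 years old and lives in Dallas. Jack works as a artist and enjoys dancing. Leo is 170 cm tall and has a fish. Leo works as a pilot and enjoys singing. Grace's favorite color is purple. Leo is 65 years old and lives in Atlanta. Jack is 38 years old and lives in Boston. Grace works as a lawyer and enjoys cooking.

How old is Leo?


Leo is 65 years old

65


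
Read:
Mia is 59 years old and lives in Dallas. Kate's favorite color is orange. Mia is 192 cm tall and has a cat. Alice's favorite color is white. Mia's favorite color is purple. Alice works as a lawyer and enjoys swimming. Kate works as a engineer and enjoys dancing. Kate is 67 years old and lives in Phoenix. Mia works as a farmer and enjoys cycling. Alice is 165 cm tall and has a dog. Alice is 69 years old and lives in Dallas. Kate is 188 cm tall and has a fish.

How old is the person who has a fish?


Person with fish is Kate, age 67

67


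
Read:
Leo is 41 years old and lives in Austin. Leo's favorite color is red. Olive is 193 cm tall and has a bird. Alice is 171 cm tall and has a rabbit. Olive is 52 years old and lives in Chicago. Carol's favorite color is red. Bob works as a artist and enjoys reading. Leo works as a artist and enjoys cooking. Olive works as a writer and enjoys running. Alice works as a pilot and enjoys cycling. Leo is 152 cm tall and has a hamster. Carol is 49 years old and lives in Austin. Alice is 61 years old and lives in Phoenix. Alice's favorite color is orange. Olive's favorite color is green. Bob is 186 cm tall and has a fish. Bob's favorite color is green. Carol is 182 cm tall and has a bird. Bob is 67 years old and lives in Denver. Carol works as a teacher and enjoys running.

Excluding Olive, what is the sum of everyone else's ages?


Sum (excluding Olive): 218

218


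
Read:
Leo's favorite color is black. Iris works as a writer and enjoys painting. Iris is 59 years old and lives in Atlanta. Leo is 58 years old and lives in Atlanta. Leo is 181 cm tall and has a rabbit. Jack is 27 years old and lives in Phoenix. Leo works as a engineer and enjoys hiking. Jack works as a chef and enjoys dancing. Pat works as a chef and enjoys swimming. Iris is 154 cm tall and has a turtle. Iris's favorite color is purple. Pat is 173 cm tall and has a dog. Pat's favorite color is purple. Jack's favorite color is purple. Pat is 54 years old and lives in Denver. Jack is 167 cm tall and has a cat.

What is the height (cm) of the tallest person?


Tallest: Leo at 181 cm

181


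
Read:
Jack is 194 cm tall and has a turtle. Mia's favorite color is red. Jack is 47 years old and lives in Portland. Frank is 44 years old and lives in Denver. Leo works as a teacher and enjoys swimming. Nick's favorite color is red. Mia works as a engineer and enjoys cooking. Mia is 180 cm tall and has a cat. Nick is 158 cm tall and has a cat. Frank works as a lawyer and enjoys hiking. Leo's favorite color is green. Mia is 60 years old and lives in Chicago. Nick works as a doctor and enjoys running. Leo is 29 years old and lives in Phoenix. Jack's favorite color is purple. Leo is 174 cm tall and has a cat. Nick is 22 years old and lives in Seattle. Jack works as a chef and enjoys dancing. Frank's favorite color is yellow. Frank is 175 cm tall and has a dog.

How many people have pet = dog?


Count: 1

1


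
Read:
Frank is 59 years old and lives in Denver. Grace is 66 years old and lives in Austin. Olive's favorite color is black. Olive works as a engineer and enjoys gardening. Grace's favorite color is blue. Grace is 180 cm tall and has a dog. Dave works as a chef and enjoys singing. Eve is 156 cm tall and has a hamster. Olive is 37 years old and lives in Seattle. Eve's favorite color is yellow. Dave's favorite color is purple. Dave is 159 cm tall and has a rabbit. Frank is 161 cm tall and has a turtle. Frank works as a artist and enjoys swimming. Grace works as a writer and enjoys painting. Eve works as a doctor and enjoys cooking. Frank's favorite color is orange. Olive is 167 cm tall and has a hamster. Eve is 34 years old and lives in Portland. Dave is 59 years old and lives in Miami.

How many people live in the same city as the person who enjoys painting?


Person with hobby painting is Grace, city Austin. Count = 1

1


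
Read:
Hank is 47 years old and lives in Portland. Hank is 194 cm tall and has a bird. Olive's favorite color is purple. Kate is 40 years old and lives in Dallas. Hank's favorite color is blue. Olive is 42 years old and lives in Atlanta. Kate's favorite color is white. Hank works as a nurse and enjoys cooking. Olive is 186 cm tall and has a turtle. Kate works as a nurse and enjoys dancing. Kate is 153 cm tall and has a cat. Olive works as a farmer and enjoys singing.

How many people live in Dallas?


Count in Dallas: 1

1


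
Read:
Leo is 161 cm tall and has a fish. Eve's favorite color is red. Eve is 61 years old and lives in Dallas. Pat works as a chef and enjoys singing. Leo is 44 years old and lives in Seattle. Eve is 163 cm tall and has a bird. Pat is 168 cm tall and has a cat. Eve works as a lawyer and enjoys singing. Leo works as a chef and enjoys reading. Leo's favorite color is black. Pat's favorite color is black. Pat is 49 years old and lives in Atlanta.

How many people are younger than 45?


Filter: 1

1


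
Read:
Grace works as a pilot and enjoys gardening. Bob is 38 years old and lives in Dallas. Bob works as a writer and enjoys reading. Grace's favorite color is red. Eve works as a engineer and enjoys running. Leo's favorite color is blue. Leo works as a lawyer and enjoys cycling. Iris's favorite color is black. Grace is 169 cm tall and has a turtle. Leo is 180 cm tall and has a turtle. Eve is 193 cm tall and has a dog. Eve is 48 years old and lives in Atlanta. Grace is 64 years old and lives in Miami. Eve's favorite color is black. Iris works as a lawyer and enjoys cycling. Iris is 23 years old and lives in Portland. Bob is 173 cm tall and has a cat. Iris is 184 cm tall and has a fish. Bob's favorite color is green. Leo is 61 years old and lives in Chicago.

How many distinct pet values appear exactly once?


Unique pet values: 3

3


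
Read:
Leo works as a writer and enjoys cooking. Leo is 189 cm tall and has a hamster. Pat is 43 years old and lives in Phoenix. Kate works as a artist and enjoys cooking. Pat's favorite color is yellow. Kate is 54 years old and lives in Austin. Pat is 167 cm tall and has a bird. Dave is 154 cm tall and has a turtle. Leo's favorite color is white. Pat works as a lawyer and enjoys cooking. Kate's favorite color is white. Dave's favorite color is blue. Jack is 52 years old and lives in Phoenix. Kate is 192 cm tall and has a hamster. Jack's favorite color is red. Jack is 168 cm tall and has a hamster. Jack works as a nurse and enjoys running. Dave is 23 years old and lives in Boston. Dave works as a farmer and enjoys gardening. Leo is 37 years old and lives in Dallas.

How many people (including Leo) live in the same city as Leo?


Leo lives in Dallas. Count = 1

1


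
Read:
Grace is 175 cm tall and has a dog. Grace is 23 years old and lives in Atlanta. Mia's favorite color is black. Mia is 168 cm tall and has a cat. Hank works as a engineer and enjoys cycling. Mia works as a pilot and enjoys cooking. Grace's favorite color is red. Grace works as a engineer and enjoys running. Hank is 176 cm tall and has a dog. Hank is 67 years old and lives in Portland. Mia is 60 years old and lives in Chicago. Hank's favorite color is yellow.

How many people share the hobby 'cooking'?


Count: 1

1


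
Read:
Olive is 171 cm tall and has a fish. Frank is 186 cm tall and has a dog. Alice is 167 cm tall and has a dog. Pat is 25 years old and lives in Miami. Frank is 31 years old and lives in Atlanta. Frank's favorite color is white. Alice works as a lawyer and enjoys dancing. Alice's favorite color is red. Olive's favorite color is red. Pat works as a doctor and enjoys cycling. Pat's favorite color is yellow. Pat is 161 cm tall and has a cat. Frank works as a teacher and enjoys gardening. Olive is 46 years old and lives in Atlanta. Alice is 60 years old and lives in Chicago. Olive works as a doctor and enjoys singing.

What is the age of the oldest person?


Oldest: Alice at 60

60


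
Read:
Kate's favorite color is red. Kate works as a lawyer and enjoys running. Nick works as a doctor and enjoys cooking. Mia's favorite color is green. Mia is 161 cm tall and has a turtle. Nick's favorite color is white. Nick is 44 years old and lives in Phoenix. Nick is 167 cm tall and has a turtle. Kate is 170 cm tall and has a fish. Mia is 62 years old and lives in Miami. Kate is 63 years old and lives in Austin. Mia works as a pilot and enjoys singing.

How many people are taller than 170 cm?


Taller than 170: 0

0


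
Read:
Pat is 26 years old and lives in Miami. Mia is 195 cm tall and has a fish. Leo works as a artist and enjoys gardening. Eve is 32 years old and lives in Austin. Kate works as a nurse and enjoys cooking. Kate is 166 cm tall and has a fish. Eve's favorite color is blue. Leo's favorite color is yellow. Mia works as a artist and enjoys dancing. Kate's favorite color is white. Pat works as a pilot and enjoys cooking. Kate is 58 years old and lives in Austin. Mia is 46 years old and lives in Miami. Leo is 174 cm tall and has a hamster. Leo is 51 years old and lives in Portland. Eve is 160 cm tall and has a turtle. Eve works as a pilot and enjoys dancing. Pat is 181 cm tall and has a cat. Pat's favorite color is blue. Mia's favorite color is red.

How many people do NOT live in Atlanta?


Not in Atlanta: 5

5


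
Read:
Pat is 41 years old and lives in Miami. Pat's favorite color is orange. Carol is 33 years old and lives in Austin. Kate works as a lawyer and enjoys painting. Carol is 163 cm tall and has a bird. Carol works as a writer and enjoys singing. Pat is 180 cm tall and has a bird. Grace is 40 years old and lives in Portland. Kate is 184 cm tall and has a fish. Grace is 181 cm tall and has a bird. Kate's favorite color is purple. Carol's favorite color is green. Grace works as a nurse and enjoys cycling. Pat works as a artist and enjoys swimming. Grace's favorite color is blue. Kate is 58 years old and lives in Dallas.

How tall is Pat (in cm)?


Pat is 180 cm tall

180


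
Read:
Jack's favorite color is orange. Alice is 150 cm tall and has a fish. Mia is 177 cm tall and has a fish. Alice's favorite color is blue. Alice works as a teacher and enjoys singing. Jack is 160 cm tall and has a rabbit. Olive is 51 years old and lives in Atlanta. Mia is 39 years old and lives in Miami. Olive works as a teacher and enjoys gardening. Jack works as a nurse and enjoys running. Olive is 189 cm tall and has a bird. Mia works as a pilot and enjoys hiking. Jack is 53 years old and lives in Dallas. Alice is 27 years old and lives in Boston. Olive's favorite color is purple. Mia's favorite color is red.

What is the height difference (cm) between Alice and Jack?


|150 - 160| = 10

10


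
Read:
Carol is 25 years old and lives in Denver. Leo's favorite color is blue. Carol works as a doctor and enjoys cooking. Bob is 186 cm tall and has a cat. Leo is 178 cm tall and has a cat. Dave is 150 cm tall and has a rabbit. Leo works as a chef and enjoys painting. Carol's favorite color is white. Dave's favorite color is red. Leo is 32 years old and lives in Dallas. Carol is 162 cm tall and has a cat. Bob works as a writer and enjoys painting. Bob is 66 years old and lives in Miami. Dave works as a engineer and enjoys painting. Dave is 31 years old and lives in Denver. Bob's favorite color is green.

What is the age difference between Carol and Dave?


|25 - 31| = 6

6


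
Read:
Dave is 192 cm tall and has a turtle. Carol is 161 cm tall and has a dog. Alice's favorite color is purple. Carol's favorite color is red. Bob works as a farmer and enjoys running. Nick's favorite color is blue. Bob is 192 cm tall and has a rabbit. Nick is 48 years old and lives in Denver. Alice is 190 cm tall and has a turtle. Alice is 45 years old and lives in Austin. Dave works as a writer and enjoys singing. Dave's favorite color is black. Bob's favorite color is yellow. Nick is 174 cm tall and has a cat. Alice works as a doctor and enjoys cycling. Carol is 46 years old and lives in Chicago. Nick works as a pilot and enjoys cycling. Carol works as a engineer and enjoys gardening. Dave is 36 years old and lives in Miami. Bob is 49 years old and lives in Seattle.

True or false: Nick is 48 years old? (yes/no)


Nick is actually 48. yes

yes


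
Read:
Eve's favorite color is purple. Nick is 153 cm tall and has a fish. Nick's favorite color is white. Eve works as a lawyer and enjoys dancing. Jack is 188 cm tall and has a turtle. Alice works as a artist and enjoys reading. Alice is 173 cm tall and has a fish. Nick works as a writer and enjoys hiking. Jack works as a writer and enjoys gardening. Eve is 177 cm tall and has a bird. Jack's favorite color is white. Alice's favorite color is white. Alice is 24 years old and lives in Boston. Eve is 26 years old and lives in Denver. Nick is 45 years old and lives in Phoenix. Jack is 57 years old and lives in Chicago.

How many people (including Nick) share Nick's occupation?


Nick is a writer. Count = 2

2


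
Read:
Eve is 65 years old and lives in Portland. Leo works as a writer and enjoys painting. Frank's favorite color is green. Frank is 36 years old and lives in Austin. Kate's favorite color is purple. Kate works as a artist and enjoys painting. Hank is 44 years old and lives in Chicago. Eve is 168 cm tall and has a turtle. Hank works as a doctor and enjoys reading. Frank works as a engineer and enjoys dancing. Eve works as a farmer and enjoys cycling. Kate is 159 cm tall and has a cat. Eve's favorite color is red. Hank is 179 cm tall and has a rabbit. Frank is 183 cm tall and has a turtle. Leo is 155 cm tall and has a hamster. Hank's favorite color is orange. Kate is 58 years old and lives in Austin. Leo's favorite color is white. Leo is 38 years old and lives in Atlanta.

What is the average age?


Sum=241, n=5, avg=48.2

48.2


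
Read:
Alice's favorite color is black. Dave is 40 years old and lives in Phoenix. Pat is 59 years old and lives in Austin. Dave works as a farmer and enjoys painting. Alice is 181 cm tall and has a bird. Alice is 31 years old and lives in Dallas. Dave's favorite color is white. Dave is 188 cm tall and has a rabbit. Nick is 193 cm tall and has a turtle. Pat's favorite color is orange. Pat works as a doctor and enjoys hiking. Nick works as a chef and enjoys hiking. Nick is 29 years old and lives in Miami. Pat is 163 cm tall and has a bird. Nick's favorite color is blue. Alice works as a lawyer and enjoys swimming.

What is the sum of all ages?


29+59+40+31 = 159

159


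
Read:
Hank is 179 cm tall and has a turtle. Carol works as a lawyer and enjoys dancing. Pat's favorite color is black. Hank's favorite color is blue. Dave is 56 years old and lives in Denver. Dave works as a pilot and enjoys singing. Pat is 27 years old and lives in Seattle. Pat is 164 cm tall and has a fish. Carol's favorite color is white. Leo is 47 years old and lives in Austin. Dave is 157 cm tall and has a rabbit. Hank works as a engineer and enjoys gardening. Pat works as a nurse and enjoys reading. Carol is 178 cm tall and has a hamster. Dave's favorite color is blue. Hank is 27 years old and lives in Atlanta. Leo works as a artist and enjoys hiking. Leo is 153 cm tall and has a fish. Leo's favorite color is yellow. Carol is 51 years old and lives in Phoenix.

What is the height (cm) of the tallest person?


Tallest: Hank at 179 cm

179


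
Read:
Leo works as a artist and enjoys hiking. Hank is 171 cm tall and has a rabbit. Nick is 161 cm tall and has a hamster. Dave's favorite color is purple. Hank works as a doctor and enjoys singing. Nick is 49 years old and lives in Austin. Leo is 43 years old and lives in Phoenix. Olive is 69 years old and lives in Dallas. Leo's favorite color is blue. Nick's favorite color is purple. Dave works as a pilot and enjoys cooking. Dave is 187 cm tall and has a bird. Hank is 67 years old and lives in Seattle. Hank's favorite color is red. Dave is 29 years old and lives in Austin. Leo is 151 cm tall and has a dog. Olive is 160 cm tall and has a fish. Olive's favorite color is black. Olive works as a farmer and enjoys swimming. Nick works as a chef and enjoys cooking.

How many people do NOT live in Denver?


Not in Denver: 5

5


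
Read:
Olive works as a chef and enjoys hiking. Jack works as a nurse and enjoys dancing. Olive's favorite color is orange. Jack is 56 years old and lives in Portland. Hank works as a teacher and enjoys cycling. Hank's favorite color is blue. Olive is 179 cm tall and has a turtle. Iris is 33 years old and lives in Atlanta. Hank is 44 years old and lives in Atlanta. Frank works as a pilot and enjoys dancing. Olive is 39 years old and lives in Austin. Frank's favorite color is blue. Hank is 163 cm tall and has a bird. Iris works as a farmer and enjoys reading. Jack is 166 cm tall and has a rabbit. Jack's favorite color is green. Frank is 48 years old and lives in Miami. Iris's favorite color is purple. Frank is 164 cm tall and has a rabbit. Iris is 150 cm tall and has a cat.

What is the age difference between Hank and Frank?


|44 - 48| = 4

4


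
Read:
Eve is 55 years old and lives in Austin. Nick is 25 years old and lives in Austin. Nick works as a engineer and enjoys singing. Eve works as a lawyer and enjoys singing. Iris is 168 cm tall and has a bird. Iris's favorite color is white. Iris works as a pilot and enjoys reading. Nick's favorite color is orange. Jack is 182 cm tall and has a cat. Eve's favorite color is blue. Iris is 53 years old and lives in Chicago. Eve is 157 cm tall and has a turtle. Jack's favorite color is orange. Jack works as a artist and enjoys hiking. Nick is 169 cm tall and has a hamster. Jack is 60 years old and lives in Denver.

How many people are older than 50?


Filter: 3

3


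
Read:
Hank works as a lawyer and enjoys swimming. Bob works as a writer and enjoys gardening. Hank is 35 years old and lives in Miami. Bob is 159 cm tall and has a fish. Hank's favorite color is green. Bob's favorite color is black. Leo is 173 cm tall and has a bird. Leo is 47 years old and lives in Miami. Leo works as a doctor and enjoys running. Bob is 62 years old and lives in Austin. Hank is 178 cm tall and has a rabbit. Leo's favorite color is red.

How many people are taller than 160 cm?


Taller than 160: 2

2


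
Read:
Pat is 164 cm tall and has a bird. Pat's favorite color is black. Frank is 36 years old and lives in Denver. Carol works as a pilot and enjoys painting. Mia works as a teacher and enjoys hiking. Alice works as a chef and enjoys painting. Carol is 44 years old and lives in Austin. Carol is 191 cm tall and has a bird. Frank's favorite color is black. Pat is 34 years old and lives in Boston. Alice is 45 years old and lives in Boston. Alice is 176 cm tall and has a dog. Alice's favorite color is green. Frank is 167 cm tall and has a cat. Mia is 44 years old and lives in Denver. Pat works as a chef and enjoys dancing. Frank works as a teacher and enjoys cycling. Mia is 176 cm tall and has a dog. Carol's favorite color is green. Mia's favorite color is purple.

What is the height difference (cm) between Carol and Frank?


|191 - 167| = 24

24


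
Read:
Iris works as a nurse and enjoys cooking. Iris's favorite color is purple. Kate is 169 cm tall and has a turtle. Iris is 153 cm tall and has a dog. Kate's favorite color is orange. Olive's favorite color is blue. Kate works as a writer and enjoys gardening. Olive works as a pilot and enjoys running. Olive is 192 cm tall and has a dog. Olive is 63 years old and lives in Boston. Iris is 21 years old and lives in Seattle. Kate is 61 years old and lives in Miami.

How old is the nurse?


The nurse is Iris, age 21

21


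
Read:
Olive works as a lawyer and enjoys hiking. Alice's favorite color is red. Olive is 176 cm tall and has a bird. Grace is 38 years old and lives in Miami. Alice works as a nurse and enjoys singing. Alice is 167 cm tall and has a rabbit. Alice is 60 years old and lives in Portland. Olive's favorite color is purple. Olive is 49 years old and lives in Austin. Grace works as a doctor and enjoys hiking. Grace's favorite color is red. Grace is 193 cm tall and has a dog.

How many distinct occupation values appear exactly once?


Unique occupation values: 3

3


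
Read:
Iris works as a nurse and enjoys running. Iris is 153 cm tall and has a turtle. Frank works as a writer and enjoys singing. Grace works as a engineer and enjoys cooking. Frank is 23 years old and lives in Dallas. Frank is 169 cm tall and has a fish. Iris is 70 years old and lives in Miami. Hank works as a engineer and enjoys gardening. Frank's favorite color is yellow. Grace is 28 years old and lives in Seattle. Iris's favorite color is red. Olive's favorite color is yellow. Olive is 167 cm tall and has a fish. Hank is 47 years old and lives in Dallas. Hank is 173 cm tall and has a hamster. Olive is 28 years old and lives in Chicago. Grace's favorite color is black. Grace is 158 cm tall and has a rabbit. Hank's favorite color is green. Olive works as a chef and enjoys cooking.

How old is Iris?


Iris is 70 years old

70


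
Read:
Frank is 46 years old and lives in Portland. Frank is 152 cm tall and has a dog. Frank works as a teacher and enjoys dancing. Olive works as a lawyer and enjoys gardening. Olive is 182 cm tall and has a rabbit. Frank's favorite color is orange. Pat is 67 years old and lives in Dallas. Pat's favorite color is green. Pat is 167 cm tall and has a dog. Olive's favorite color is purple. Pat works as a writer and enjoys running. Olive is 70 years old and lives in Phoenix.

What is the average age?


Sum=183, n=3, avg=61

61


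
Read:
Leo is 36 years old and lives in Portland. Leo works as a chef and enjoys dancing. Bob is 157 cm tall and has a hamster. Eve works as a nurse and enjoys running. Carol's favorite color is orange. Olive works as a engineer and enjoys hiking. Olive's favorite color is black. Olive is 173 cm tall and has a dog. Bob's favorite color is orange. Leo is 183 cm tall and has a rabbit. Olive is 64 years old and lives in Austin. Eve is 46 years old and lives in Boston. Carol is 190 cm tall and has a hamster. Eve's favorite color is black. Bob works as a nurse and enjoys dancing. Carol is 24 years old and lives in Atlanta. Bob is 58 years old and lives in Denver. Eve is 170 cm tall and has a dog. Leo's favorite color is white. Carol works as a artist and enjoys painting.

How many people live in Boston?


Count in Boston: 1

1


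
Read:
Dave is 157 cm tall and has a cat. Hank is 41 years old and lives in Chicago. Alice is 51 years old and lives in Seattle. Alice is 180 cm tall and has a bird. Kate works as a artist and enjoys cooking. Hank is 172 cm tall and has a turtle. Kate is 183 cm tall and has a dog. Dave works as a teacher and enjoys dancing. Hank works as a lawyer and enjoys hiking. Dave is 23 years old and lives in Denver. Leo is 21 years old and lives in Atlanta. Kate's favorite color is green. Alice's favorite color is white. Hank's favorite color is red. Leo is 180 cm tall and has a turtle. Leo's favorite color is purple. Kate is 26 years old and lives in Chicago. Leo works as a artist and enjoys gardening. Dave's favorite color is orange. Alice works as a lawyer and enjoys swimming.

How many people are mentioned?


People: Dave, Kate, Hank, Alice, Leo. Count = 5

5


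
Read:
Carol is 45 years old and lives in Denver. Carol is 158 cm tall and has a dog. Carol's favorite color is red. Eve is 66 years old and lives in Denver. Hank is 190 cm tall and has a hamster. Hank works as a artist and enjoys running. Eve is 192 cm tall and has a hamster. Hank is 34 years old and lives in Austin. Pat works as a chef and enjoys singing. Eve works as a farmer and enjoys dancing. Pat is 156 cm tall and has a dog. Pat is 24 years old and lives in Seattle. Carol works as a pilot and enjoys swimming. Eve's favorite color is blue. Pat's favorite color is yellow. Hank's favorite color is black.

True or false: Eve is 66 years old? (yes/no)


Eve is actually 66. yes

yes


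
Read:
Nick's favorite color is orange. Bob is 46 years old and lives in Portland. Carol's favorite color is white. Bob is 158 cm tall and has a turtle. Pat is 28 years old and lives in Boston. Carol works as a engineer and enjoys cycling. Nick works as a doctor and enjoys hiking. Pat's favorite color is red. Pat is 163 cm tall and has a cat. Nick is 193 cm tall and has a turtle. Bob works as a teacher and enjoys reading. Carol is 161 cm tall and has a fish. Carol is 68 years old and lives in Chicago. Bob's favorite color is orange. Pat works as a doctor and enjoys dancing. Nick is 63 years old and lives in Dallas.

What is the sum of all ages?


28+63+68+46 = 205

205


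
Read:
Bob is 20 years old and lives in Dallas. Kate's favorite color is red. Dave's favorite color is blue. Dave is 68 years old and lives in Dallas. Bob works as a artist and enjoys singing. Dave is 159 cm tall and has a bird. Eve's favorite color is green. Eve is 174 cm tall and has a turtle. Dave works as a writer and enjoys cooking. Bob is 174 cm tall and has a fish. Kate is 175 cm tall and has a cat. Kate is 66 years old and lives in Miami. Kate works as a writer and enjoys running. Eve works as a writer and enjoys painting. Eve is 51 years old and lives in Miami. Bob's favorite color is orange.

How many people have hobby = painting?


Count: 1

1


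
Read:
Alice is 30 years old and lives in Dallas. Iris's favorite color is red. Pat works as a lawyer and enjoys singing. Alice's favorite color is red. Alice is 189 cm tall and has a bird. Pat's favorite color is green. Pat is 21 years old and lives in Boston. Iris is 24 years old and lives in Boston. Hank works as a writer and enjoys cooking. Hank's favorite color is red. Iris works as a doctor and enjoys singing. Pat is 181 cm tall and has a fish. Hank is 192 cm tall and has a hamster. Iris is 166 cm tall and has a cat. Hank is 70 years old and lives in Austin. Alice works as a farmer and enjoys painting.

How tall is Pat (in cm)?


Pat is 181 cm tall

181


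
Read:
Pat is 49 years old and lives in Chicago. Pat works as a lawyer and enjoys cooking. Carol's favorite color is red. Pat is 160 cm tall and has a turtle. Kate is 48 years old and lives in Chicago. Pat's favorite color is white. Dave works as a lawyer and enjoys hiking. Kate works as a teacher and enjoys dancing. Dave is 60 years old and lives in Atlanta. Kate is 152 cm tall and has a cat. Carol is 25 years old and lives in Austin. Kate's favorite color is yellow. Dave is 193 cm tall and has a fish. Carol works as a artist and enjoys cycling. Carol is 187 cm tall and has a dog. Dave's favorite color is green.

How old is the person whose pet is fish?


Person with pet=fish is Dave, age 60

60


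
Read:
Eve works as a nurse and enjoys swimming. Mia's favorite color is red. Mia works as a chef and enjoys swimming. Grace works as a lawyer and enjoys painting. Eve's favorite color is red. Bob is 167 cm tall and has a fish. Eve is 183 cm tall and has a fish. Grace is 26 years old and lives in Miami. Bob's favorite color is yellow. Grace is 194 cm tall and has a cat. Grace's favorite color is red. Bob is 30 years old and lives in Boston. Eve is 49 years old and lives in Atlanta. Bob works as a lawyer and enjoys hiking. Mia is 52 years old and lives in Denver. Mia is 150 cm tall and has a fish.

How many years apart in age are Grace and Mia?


26 vs 52, diff = 26

26


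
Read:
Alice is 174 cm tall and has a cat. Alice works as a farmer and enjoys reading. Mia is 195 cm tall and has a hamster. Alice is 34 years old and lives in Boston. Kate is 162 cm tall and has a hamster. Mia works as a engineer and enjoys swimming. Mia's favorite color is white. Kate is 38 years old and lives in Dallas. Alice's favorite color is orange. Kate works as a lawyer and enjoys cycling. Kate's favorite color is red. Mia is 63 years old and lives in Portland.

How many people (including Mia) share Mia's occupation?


Mia is a engineer. Count = 1

1


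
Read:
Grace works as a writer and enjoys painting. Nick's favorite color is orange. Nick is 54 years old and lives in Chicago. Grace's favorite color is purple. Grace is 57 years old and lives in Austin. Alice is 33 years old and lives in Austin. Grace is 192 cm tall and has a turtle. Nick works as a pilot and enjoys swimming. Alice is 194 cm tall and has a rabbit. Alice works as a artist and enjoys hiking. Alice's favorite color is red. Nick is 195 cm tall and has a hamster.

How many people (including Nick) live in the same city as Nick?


Nick lives in Chicago. Count = 1

1


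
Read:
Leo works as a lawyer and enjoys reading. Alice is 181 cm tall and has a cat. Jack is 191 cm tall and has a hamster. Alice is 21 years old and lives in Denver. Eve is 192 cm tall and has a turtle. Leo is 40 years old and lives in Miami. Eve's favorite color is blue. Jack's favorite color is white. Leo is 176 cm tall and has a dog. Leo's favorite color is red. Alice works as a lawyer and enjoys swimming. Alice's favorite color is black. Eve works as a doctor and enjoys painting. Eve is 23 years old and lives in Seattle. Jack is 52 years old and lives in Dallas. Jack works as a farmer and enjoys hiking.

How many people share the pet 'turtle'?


Count: 1

1


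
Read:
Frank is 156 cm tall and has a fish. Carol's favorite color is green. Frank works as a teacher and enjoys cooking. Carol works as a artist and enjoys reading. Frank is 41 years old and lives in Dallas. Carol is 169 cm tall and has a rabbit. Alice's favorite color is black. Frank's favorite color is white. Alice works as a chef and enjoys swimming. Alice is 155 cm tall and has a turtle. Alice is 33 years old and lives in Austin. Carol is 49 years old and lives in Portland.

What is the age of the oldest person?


Oldest: Carol at 49

49


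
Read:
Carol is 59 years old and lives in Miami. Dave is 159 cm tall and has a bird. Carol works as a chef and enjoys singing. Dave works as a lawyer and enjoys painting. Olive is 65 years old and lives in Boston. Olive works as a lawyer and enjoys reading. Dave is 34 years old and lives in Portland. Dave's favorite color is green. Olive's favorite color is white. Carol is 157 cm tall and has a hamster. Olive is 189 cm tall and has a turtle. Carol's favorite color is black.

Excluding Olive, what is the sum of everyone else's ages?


Sum (excluding Olive): 93

93


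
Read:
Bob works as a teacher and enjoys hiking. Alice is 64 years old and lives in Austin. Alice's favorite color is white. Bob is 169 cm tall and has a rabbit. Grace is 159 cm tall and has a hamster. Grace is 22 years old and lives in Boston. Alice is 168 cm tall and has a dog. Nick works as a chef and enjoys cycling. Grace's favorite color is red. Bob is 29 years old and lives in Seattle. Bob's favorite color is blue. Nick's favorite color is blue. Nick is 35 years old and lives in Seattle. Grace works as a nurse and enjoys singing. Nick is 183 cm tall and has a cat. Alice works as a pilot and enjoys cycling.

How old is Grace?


Grace is 22 years old

22


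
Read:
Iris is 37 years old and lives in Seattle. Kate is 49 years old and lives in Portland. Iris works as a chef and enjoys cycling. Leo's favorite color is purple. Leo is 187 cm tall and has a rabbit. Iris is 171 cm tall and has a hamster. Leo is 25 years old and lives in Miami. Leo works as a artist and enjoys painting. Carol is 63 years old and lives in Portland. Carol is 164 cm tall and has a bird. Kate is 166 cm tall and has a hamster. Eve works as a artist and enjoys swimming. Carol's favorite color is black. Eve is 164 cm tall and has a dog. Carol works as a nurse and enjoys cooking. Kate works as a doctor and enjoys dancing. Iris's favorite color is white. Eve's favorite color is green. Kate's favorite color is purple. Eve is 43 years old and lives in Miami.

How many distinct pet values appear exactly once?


Unique pet values: 3

3


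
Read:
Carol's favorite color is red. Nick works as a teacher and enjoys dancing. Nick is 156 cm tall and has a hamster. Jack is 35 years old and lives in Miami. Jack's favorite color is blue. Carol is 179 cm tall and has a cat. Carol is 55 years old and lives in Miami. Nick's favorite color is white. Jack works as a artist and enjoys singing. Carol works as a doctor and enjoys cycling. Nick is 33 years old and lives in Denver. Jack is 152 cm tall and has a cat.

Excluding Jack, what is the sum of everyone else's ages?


Sum (excluding Jack): 88

88


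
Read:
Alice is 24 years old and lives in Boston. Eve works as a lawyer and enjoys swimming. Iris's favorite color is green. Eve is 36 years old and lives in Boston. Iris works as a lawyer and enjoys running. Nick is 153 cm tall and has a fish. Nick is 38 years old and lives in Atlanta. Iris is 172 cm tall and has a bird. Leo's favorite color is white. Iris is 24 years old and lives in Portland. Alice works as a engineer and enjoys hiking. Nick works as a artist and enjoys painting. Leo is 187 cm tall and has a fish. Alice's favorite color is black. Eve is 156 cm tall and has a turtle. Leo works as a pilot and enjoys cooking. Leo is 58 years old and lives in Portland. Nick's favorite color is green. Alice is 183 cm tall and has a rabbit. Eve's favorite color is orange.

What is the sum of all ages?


58+24+36+38+24 = 180

180


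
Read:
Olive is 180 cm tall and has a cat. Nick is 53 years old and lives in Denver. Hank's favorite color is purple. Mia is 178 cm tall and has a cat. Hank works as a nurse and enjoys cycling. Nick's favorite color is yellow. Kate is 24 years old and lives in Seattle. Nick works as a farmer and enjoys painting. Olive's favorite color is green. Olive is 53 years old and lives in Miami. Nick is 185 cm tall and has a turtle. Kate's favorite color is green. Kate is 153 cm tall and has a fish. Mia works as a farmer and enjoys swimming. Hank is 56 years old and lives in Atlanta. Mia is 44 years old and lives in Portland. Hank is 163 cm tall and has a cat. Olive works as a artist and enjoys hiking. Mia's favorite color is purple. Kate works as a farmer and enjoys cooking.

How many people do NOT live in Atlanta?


Not in Atlanta: 4

4


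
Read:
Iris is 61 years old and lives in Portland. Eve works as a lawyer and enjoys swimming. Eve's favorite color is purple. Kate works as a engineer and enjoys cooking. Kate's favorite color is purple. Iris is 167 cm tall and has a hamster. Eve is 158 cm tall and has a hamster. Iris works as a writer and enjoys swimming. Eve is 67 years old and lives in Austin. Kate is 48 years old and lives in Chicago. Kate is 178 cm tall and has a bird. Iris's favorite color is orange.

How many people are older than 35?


Filter: 3

3


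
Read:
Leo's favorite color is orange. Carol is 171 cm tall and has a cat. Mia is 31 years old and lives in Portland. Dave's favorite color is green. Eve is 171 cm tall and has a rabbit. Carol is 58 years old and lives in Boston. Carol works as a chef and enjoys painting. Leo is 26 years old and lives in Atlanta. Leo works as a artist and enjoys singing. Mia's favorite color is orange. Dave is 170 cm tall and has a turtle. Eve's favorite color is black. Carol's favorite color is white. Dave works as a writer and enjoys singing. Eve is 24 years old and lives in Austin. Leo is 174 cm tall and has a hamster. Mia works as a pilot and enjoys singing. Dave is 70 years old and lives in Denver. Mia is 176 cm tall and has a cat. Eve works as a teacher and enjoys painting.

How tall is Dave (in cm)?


Dave is 170 cm tall

170


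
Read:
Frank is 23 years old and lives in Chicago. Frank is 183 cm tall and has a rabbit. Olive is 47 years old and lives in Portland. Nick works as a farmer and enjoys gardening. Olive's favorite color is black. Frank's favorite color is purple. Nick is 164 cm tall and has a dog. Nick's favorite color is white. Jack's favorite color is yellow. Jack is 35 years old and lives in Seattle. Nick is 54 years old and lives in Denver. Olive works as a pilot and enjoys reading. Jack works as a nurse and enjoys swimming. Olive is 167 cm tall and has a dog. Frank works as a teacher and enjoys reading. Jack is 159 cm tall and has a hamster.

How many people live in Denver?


Count in Denver: 1

1


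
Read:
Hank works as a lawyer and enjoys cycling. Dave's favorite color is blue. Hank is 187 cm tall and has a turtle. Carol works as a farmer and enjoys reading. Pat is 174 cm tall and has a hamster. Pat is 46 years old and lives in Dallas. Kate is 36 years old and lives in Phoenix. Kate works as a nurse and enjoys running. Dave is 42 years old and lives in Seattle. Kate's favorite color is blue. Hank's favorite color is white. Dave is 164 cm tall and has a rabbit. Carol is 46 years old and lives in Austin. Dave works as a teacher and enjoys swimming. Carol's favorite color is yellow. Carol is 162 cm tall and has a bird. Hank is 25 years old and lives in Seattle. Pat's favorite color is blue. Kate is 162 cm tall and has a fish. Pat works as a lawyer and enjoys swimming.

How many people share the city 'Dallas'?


Count: 1

1


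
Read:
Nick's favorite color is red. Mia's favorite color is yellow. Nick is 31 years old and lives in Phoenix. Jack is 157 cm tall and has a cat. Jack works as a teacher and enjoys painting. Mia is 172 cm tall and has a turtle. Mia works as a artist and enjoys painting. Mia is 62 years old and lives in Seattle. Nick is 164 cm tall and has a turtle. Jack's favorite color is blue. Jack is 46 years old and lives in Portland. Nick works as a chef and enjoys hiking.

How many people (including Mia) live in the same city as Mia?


Mia lives in Seattle. Count = 1

1


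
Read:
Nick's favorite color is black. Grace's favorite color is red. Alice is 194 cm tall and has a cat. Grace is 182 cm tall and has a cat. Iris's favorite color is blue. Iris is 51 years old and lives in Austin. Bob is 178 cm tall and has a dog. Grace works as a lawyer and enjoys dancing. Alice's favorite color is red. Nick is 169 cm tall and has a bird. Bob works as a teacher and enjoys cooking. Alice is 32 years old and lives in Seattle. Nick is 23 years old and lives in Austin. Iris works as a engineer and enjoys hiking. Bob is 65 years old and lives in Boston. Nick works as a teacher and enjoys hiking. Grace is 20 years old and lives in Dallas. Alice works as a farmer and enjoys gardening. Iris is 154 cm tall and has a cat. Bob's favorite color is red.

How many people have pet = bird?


Count: 1

1


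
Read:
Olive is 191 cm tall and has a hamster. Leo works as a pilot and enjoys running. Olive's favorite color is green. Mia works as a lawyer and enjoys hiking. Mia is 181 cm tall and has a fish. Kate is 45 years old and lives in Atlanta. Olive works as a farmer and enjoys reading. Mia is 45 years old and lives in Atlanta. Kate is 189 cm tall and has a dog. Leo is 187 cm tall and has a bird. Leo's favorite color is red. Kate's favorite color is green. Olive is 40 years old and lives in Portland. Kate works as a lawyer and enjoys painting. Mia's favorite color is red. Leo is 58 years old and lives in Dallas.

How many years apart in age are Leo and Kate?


58 vs 45, diff = 13

13


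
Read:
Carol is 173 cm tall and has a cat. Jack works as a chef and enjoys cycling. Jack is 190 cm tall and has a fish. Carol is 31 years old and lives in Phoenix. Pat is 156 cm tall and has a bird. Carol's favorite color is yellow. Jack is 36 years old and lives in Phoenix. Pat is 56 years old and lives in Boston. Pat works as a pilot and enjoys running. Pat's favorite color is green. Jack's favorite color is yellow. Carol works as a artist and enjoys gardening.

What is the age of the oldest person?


Oldest: Pat at 56

56
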